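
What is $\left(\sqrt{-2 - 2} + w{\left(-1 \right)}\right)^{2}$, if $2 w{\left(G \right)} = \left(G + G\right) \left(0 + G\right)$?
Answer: $-3 + 4 i \approx -3.0 + 4.0 i$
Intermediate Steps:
$w{\left(G \right)} = G^{2}$ ($w{\left(G \right)} = \frac{\left(G + G\right) \left(0 + G\right)}{2} = \frac{2 G G}{2} = \frac{2 G^{2}}{2} = G^{2}$)
$\left(\sqrt{-2 - 2} + w{\left(-1 \right)}\right)^{2} = \left(\sqrt{-2 - 2} + \left(-1\right)^{2}\right)^{2} = \left(\sqrt{-4} + 1\right)^{2} = \left(2 i + 1\right)^{2} = \left(1 + 2 i\right)^{2}$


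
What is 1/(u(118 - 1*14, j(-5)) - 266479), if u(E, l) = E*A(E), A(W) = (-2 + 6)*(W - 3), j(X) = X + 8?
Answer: -1/224463 ≈ -4.4551e-6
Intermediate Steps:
j(X) = 8 + X
A(W) = -12 + 4*W (A(W) = 4*(-3 + W) = -12 + 4*W)
u(E, l) = E*(-12 + 4*E)
1/(u(118 - 1*14, j(-5)) - 266479) = 1/(4*(118 - 1*14)*(-3 + (118 - 1*14)) - 266479) = 1/(4*(118 - 14)*(-3 + (118 - 14)) - 266479) = 1/(4*104*(-3 + 104) - 266479) = 1/(4*104*101 - 266479) = 1/(42016 - 266479) = 1/(-224463) = -1/224463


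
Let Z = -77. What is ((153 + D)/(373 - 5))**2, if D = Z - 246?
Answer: 7225/33856 ≈ 0.21340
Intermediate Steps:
D = -323 (D = -77 - 246 = -323)
((153 + D)/(373 - 5))**2 = ((153 - 323)/(373 - 5))**2 = (-170/368)**2 = (-170*1/368)**2 = (-85/184)**2 = 7225/33856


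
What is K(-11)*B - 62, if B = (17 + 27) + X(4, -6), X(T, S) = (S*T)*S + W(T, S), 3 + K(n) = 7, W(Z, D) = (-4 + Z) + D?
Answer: 666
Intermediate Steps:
W(Z, D) = -4 + D + Z
K(n) = 4 (K(n) = -3 + 7 = 4)
X(T, S) = -4 + S + T + T*S² (X(T, S) = (S*T)*S + (-4 + S + T) = T*S² + (-4 + S + T) = -4 + S + T + T*S²)
B = 182 (B = (17 + 27) + (-4 - 6 + 4 + 4*(-6)²) = 44 + (-4 - 6 + 4 + 4*36) = 44 + (-4 - 6 + 4 + 144) = 44 + 138 = 182)
K(-11)*B - 62 = 4*182 - 62 = 728 - 62 = 666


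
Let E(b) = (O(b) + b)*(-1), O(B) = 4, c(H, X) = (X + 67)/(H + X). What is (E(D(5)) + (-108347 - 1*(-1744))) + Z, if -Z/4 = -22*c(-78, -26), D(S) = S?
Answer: -1386407/13 ≈ -1.0665e+5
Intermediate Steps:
c(H, X) = (67 + X)/(H + X)
Z = -451/13 (Z = -(-88)*(67 - 26)/(-78 - 26) = -(-88)*41/(-104) = -(-88)*(-1/104*41) = -(-88)*(-41)/104 = -4*451/52 = -451/13 ≈ -34.692)
E(b) = -4 - b (E(b) = (4 + b)*(-1) = -4 - b)
(E(D(5)) + (-108347 - 1*(-1744))) + Z = ((-4 - 1*5) + (-108347 - 1*(-1744))) - 451/13 = ((-4 - 5) + (-108347 + 1744)) - 451/13 = (-9 - 106603) - 451/13 = -106612 - 451/13 = -1386407/13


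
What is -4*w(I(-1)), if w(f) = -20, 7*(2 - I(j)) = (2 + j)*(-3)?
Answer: 80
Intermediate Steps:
I(j) = 20/7 + 3*j/7 (I(j) = 2 - (2 + j)*(-3)/7 = 2 - (-6 - 3*j)/7 = 2 + (6/7 + 3*j/7) = 20/7 + 3*j/7)
-4*w(I(-1)) = -4*(-20) = 80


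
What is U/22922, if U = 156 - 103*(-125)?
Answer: 83/146 ≈ 0.56849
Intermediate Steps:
U = 13031 (U = 156 + 12875 = 13031)
U/22922 = 13031/22922 = 13031*(1/22922) = 83/146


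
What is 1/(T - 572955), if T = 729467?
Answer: 1/156512 ≈ 6.3893e-6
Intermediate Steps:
1/(T - 572955) = 1/(729467 - 572955) = 1/156512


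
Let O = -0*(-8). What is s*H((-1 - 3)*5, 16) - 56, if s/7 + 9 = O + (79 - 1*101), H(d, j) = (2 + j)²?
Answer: -70364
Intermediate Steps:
O = 0 (O = -4*0 = 0)
s = -217 (s = -63 + 7*(0 + (79 - 1*101)) = -63 + 7*(0 + (79 - 101)) = -63 + 7*(0 - 22) = -63 + 7*(-22) = -63 - 154 = -217)
s*H((-1 - 3)*5, 16) - 56 = -217*(2 + 16)² - 56 = -217*18² - 56 = -217*324 - 56 = -70308 - 56 = -70364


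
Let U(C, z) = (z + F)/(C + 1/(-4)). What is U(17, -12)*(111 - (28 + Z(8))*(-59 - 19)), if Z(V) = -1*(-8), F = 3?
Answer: -105084/67 ≈ -1568.4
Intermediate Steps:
Z(V) = 8
U(C, z) = (3 + z)/(-¼ + C) (U(C, z) = (z + 3)/(C + 1/(-4)) = (3 + z)/(C - ¼) = (3 + z)/(-¼ + C))
U(17, -12)*(111 - (28 + Z(8))*(-59 - 19)) = (4*(3 - 12)/(-1 + 4*17))*(111 - (28 + 8)*(-59 - 19)) = (4*(-9)/(-1 + 68))*(111 - 36*(-78)) = (4*(-9)/67)*(111 - 1*(-2808)) = (4*(1/67)*(-9))*(111 + 2808) = -36/67*2919 = -105084/67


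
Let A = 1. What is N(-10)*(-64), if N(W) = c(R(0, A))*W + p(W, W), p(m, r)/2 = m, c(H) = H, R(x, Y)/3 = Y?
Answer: 3200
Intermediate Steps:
R(x, Y) = 3*Y
p(m, r) = 2*m
N(W) = 5*W (N(W) = (3*1)*W + 2*W = 3*W + 2*W = 5*W)
N(-10)*(-64) = (5*(-10))*(-64) = -50*(-64) = 3200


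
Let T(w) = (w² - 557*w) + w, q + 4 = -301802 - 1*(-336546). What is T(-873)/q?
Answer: 138613/3860 ≈ 35.910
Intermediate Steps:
q = 34740 (q = -4 + (-301802 - 1*(-336546)) = -4 + (-301802 + 336546) = -4 + 34744 = 34740)
T(w) = w² - 556*w
T(-873)/q = -873*(-556 - 873)/34740 = -873*(-1429)*(1/34740) = 1247517*(1/34740) = 138613/3860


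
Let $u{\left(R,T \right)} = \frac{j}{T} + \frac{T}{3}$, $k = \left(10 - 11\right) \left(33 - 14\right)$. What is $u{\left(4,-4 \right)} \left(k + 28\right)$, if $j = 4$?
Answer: $-21$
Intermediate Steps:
$k = -19$ ($k = \left(-1\right) 19 = -19$)
$u{\left(R,T \right)} = \frac{4}{T} + \frac{T}{3}$
$u{\left(4,-4 \right)} \left(k + 28\right) = \left(\frac{4}{-4} + \frac{1}{3} \left(-4\right)\right) \left(-19 + 28\right) = \left(4 \left(- \frac{1}{4}\right) - \frac{4}{3}\right) 9 = \left(-1 - \frac{4}{3}\right) 9 = \left(- \frac{7}{3}\right) 9 = -21$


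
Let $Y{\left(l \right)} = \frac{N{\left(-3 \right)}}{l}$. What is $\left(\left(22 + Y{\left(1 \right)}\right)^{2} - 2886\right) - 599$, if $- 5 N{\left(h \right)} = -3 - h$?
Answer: $-3001$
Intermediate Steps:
$N{\left(h \right)} = \frac{3}{5} + \frac{h}{5}$ ($N{\left(h \right)} = - \frac{-3 - h}{5} = \frac{3}{5} + \frac{h}{5}$)
$Y{\left(l \right)} = 0$ ($Y{\left(l \right)} = \frac{\frac{3}{5} + \frac{1}{5} \left(-3\right)}{l} = \frac{\frac{3}{5} - \frac{3}{5}}{l} = \frac{0}{l} = 0$)
$\left(\left(22 + Y{\left(1 \right)}\right)^{2} - 2886\right) - 599 = \left(\left(22 + 0\right)^{2} - 2886\right) - 599 = \left(22^{2} - 2886\right) - 599 = \left(484 - 2886\right) - 599 = -2402 - 599 = -3001$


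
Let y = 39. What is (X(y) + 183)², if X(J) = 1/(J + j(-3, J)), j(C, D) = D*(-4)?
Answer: 458388100/13689 ≈ 33486.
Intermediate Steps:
j(C, D) = -4*D
X(J) = -1/(3*J) (X(J) = 1/(J - 4*J) = 1/(-3*J) = -1/(3*J))
(X(y) + 183)² = (-⅓/39 + 183)² = (-⅓*1/39 + 183)² = (-1/117 + 183)² = (21410/117)² = 458388100/13689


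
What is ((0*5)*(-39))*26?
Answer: 0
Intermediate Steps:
((0*5)*(-39))*26 = (0*(-39))*26 = 0*26 = 0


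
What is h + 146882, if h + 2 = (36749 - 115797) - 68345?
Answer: -513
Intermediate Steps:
h = -147395 (h = -2 + ((36749 - 115797) - 68345) = -2 + (-79048 - 68345) = -2 - 147393 = -147395)
h + 146882 = -147395 + 146882 = -513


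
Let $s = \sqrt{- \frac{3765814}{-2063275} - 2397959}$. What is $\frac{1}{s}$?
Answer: $- \frac{5 i \sqrt{408334096915444741}}{4947645089911} \approx - 0.00064577 i$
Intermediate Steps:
$s = \frac{i \sqrt{408334096915444741}}{412655}$ ($s = \sqrt{\left(-3765814\right) \left(- \frac{1}{2063275}\right) - 2397959} = \sqrt{\frac{3765814}{2063275} - 2397959} = \sqrt{- \frac{4947645089911}{2063275}} = \frac{i \sqrt{408334096915444741}}{412655} \approx 1548.5 i$)
$\frac{1}{s} = \frac{1}{\frac{1}{412655} i \sqrt{408334096915444741}} = - \frac{5 i \sqrt{408334096915444741}}{4947645089911}$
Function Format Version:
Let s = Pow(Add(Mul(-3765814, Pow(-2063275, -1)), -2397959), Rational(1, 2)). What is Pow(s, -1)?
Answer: Mul(Rational(-5, 4947645089911), I, Pow(408334096915444741, Rational(1, 2))) ≈ Mul(-0.00064577, I)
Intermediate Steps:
s = Mul(Rational(1, 412655), I, Pow(408334096915444741, Rational(1, 2))) (s = Pow(Add(Mul(-3765814, Rational(-1, 2063275)), -2397959), Rational(1, 2)) = Pow(Add(Rational(3765814, 2063275), -2397959), Rational(1, 2)) = Pow(Rational(-4947645089911, 2063275), Rational(1, 2)) = Mul(Rational(1, 412655), I, Pow(408334096915444741, Rational(1, 2))) ≈ Mul(1548.5, I))
Pow(s, -1) = Pow(Mul(Rational(1, 412655), I, Pow(408334096915444741, Rational(1, 2))), -1) = Mul(Rational(-5, 4947645089911), I, Pow(408334096915444741, Rational(1, 2)))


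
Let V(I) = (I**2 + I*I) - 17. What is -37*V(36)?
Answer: -95275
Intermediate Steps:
V(I) = -17 + 2*I**2 (V(I) = (I**2 + I**2) - 17 = 2*I**2 - 17 = -17 + 2*I**2)
-37*V(36) = -37*(-17 + 2*36**2) = -37*(-17 + 2*1296) = -37*(-17 + 2592) = -37*2575 = -95275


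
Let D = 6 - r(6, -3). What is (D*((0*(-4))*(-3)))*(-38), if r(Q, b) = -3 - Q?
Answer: 0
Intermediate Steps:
D = 15 (D = 6 - (-3 - 1*6) = 6 - (-3 - 6) = 6 - 1*(-9) = 6 + 9 = 15)
(D*((0*(-4))*(-3)))*(-38) = (15*((0*(-4))*(-3)))*(-38) = (15*(0*(-3)))*(-38) = (15*0)*(-38) = 0*(-38) = 0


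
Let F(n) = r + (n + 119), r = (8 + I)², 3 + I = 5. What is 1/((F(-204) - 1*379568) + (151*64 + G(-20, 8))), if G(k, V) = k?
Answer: -1/369909 ≈ -2.7034e-6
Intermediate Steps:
I = 2 (I = -3 + 5 = 2)
r = 100 (r = (8 + 2)² = 10² = 100)
F(n) = 219 + n (F(n) = 100 + (n + 119) = 100 + (119 + n) = 219 + n)
1/((F(-204) - 1*379568) + (151*64 + G(-20, 8))) = 1/(((219 - 204) - 1*379568) + (151*64 - 20)) = 1/((15 - 379568) + (9664 - 20)) = 1/(-379553 + 9644) = 1/(-369909) = -1/369909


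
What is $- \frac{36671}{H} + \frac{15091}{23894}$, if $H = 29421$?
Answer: $- \frac{432224563}{702985374} \approx -0.61484$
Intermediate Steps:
$- \frac{36671}{H} + \frac{15091}{23894} = - \frac{36671}{29421} + \frac{15091}{23894} = - \frac{432224563}{702985374}$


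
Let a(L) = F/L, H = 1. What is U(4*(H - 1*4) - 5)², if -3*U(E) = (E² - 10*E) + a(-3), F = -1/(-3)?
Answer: 17056900/729 ≈ 23398.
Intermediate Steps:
F = ⅓ (F = -1*(-⅓) = ⅓ ≈ 0.33333)
a(L) = 1/(3*L)
U(E) = 1/27 - E²/3 + 10*E/3 (U(E) = -((E² - 10*E) + (⅓)/(-3))/3 = -((E² - 10*E) + (⅓)*(-⅓))/3 = -((E² - 10*E) - ⅑)/3 = -(-⅑ + E² - 10*E)/3 = 1/27 - E²/3 + 10*E/3)
U(4*(H - 1*4) - 5)² = (1/27 - (4*(1 - 1*4) - 5)²/3 + 10*(4*(1 - 1*4) - 5)/3)² = (1/27 - (4*(1 - 4) - 5)²/3 + 10*(4*(1 - 4) - 5)/3)² = (1/27 - (4*(-3) - 5)²/3 + 10*(4*(-3) - 5)/3)² = (1/27 - (-12 - 5)²/3 + 10*(-12 - 5)/3)² = (1/27 - ⅓*(-17)² + (10/3)*(-17))² = (1/27 - ⅓*289 - 170/3)² = (1/27 - 289/3 - 170/3)² = (-4130/27)² = 17056900/729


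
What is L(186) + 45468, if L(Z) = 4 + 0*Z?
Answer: 45472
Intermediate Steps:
L(Z) = 4 (L(Z) = 4 + 0 = 4)
L(186) + 45468 = 4 + 45468 = 45472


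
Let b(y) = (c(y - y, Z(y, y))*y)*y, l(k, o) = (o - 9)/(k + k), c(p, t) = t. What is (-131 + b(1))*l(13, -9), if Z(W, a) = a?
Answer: 90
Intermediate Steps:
l(k, o) = (-9 + o)/(2*k) (l(k, o) = (-9 + o)/((2*k)) = (-9 + o)*(1/(2*k)) = (-9 + o)/(2*k))
b(y) = y³ (b(y) = (y*y)*y = y²*y = y³)
(-131 + b(1))*l(13, -9) = (-131 + 1³)*((½)*(-9 - 9)/13) = (-131 + 1)*((½)*(1/13)*(-18)) = -130*(-9/13) = 90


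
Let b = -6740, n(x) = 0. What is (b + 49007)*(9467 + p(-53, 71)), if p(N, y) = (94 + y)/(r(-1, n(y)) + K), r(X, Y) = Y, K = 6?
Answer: 802608063/2 ≈ 4.0130e+8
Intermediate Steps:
p(N, y) = 47/3 + y/6 (p(N, y) = (94 + y)/(0 + 6) = (94 + y)/6 = (94 + y)*(⅙) = 47/3 + y/6)
(b + 49007)*(9467 + p(-53, 71)) = (-6740 + 49007)*(9467 + (47/3 + (⅙)*71)) = 42267*(9467 + (47/3 + 71/6)) = 42267*(9467 + 55/2) = 42267*(18989/2) = 802608063/2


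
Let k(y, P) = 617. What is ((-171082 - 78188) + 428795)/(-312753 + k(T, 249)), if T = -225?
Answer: -179525/312136 ≈ -0.57515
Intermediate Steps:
((-171082 - 78188) + 428795)/(-312753 + k(T, 249)) = ((-171082 - 78188) + 428795)/(-312753 + 617) = (-249270 + 428795)/(-312136) = 179525*(-1/312136) = -179525/312136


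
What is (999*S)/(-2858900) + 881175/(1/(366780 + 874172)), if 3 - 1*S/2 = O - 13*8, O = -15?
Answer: 781548841832324061/714725 ≈ 1.0935e+12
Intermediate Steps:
S = 244 (S = 6 - 2*(-15 - 13*8) = 6 - 2*(-15 - 104) = 6 - 2*(-119) = 6 + 238 = 244)
(999*S)/(-2858900) + 881175/(1/(366780 + 874172)) = (999*244)/(-2858900) + 881175/(1/(366780 + 874172)) = 243756*(-1/2858900) + 881175/(1/1240952) = -60939/714725 + 881175/(1/1240952) = -60939/714725 + 881175*1240952 = -60939/714725 + 1093495878600 = 781548841832324061/714725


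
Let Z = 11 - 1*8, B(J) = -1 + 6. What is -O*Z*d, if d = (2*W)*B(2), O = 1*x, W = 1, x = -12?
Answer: 360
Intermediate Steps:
B(J) = 5
Z = 3 (Z = 11 - 8 = 3)
O = -12 (O = 1*(-12) = -12)
d = 10 (d = (2*1)*5 = 2*5 = 10)
-O*Z*d = -(-12*3)*10 = -(-36)*10 = -1*(-360) = 360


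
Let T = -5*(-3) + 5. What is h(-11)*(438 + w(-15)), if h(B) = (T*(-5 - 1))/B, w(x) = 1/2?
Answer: 52620/11 ≈ 4783.6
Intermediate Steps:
T = 20 (T = 15 + 5 = 20)
w(x) = ½
h(B) = -120/B (h(B) = (20*(-5 - 1))/B = (20*(-6))/B = -120/B)
h(-11)*(438 + w(-15)) = (-120/(-11))*(438 + ½) = -120*(-1/11)*(877/2) = (120/11)*(877/2) = 52620/11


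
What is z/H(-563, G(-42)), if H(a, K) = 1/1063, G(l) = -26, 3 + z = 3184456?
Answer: 3385073539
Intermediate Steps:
z = 3184453 (z = -3 + 3184456 = 3184453)
H(a, K) = 1/1063
z/H(-563, G(-42)) = 3184453/(1/1063) = 3184453*1063 = 3385073539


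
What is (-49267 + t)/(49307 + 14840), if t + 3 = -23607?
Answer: -72877/64147 ≈ -1.1361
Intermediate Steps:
t = -23610 (t = -3 - 23607 = -23610)
(-49267 + t)/(49307 + 14840) = (-49267 - 23610)/(49307 + 14840) = -72877/64147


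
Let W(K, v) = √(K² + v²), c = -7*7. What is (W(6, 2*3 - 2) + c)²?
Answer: 2453 - 196*√13 ≈ 1746.3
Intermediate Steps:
c = -49
(W(6, 2*3 - 2) + c)² = (√(6² + (2*3 - 2)²) - 49)² = (√(36 + (6 - 2)²) - 49)² = (√(36 + 4²) - 49)² = (√(36 + 16) - 49)² = (√52 - 49)² = (2*√13 - 49)² = (-49 + 2*√13)²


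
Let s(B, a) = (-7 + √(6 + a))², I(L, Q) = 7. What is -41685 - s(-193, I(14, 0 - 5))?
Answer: -41747 + 14*√13 ≈ -41697.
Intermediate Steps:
-41685 - s(-193, I(14, 0 - 5)) = -41685 - (-7 + √(6 + 7))² = -41685 - (-7 + √13)²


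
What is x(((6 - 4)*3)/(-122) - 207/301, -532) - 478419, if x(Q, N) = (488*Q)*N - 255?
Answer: -12356742/43 ≈ -2.8737e+5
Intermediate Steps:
x(Q, N) = -255 + 488*N*Q (x(Q, N) = 488*N*Q - 255 = -255 + 488*N*Q)
x(((6 - 4)*3)/(-122) - 207/301, -532) - 478419 = (-255 + 488*(-532)*(((6 - 4)*3)/(-122) - 207/301)) - 478419 = (-255 + 488*(-532)*((2*3)*(-1/122) - 207*1/301)) - 478419 = (-255 + 488*(-532)*(6*(-1/122) - 207/301)) - 478419 = (-255 + 488*(-532)*(-3/61 - 207/301)) - 478419 = (-255 + 488*(-532)*(-13530/18361)) - 478419 = (-255 + 8226240/43) - 478419 = 8215275/43 - 478419 = -12356742/43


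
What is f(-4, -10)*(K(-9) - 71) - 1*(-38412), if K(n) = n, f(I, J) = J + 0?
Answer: 39212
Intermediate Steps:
f(I, J) = J
f(-4, -10)*(K(-9) - 71) - 1*(-38412) = -10*(-9 - 71) - 1*(-38412) = -10*(-80) + 38412 = 800 + 38412 = 39212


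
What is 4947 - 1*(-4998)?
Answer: 9945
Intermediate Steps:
4947 - 1*(-4998) = 4947 + 4998 = 9945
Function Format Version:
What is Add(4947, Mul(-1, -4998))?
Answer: 9945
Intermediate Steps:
Add(4947, Mul(-1, -4998)) = Add(4947, 4998) = 9945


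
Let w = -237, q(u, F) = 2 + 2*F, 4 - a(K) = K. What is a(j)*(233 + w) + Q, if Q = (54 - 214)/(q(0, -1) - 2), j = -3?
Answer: 52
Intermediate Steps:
a(K) = 4 - K
Q = 80 (Q = (54 - 214)/((2 + 2*(-1)) - 2) = -160/((2 - 2) - 2) = -160/(0 - 2) = -160/(-2) = -160*(-½) = 80)
a(j)*(233 + w) + Q = (4 - 1*(-3))*(233 - 237) + 80 = (4 + 3)*(-4) + 80 = 7*(-4) + 80 = -28 + 80 = 52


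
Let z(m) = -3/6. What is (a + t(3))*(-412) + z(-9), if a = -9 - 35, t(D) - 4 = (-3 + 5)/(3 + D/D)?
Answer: 32547/2 ≈ 16274.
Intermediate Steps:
t(D) = 9/2 (t(D) = 4 + (-3 + 5)/(3 + D/D) = 4 + 2/(3 + 1) = 4 + 2/4 = 4 + 2*(¼) = 4 + ½ = 9/2)
z(m) = -½ (z(m) = -3*⅙ = -½)
a = -44
(a + t(3))*(-412) + z(-9) = (-44 + 9/2)*(-412) - ½ = -79/2*(-412) - ½ = 16274 - ½ = 32547/2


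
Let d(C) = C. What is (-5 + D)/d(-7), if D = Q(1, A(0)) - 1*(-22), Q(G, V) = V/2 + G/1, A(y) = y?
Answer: -18/7 ≈ -2.5714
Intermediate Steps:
Q(G, V) = G + V/2 (Q(G, V) = V*(1/2) + G*1 = V/2 + G = G + V/2)
D = 23 (D = (1 + (1/2)*0) - 1*(-22) = (1 + 0) + 22 = 1 + 22 = 23)
(-5 + D)/d(-7) = (-5 + 23)/(-7) = -1/7*18 = -18/7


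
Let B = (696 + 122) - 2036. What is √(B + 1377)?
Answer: √159 ≈ 12.610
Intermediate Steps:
B = -1218 (B = 818 - 2036 = -1218)
√(B + 1377) = √(-1218 + 1377) = √159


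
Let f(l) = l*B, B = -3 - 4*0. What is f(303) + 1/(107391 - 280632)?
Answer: -157476070/173241 ≈ -909.00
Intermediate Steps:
B = -3 (B = -3 + 0 = -3)
f(l) = -3*l (f(l) = l*(-3) = -3*l)
f(303) + 1/(107391 - 280632) = -3*303 + 1/(107391 - 280632) = -909 + 1/(-173241) = -909 - 1/173241 = -157476070/173241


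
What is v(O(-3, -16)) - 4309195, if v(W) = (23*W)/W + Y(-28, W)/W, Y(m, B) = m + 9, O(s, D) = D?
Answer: -68946733/16 ≈ -4.3092e+6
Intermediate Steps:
Y(m, B) = 9 + m
v(W) = 23 - 19/W (v(W) = (23*W)/W + (9 - 28)/W = 23 - 19/W)
v(O(-3, -16)) - 4309195 = (23 - 19/(-16)) - 4309195 = (23 - 19*(-1/16)) - 4309195 = (23 + 19/16) - 4309195 = 387/16 - 4309195 = -68946733/16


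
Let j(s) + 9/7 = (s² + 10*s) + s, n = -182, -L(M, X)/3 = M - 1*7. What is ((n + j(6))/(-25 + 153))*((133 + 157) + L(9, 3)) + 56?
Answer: -27855/224 ≈ -124.35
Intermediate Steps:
L(M, X) = 21 - 3*M (L(M, X) = -3*(M - 1*7) = -3*(M - 7) = -3*(-7 + M) = 21 - 3*M)
j(s) = -9/7 + s² + 11*s (j(s) = -9/7 + ((s² + 10*s) + s) = -9/7 + (s² + 11*s) = -9/7 + s² + 11*s)
((n + j(6))/(-25 + 153))*((133 + 157) + L(9, 3)) + 56 = ((-182 + (-9/7 + 6² + 11*6))/(-25 + 153))*((133 + 157) + (21 - 3*9)) + 56 = ((-182 + (-9/7 + 36 + 66))/128)*(290 + (21 - 27)) + 56 = ((-182 + 705/7)*(1/128))*(290 - 6) + 56 = -569/7*1/128*284 + 56 = -569/896*284 + 56 = -40399/224 + 56 = -27855/224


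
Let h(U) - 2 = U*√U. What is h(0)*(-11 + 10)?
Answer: -2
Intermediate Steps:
h(U) = 2 + U^(3/2) (h(U) = 2 + U*√U = 2 + U^(3/2))
h(0)*(-11 + 10) = (2 + 0^(3/2))*(-11 + 10) = (2 + 0)*(-1) = 2*(-1) = -2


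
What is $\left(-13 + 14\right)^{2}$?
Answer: $1$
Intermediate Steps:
$\left(-13 + 14\right)^{2} = 1^{2} = 1$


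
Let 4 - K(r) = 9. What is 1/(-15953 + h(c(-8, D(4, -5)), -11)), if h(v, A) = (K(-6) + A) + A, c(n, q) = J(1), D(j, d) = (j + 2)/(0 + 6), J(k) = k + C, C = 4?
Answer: -1/15980 ≈ -6.2578e-5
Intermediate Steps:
K(r) = -5 (K(r) = 4 - 1*9 = 4 - 9 = -5)
J(k) = 4 + k (J(k) = k + 4 = 4 + k)
D(j, d) = ⅓ + j/6 (D(j, d) = (2 + j)/6 = (2 + j)*(⅙) = ⅓ + j/6)
c(n, q) = 5 (c(n, q) = 4 + 1 = 5)
h(v, A) = -5 + 2*A (h(v, A) = (-5 + A) + A = -5 + 2*A)
1/(-15953 + h(c(-8, D(4, -5)), -11)) = 1/(-15953 + (-5 + 2*(-11))) = 1/(-15953 + (-5 - 22)) = 1/(-15953 - 27) = 1/(-15980) = -1/15980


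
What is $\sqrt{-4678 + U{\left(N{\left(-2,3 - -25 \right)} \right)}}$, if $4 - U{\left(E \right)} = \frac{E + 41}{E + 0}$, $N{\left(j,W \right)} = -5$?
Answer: $\frac{i \sqrt{116670}}{5} \approx 68.314 i$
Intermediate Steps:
$U{\left(E \right)} = 4 - \frac{41 + E}{E}$ ($U{\left(E \right)} = 4 - \frac{E + 41}{E + 0} = 4 - \frac{41 + E}{E}$)
$\sqrt{-4678 + U{\left(N{\left(-2,3 - -25 \right)} \right)}} = \sqrt{-4678 - \left(-3 + \frac{41}{-5}\right)} = \sqrt{-4678 + \left(3 - - \frac{41}{5}\right)} = \sqrt{-4678 + \left(3 + \frac{41}{5}\right)} = \sqrt{-4678 + \frac{56}{5}} = \sqrt{- \frac{23334}{5}} = \frac{i \sqrt{116670}}{5}$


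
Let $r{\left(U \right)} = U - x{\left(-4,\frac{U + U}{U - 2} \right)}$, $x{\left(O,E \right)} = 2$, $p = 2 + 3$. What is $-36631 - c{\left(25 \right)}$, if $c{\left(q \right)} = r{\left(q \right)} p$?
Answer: $-36746$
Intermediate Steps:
$p = 5$
$r{\left(U \right)} = -2 + U$ ($r{\left(U \right)} = U - 2 = -2 + U$)
$c{\left(q \right)} = -10 + 5 q$ ($c{\left(q \right)} = \left(-2 + q\right) 5 = -10 + 5 q$)
$-36631 - c{\left(25 \right)} = -36631 - \left(-10 + 5 \cdot 25\right) = -36631 - \left(-10 + 125\right) = -36631 - 115 = -36746$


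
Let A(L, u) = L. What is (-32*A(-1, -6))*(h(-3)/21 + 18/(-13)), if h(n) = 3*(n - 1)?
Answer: -5696/91 ≈ -62.593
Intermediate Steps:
h(n) = -3 + 3*n (h(n) = 3*(-1 + n) = -3 + 3*n)
(-32*A(-1, -6))*(h(-3)/21 + 18/(-13)) = (-32*(-1))*((-3 + 3*(-3))/21 + 18/(-13)) = 32*((-3 - 9)*(1/21) + 18*(-1/13)) = 32*(-12*1/21 - 18/13) = 32*(-4/7 - 18/13) = 32*(-178/91) = -5696/91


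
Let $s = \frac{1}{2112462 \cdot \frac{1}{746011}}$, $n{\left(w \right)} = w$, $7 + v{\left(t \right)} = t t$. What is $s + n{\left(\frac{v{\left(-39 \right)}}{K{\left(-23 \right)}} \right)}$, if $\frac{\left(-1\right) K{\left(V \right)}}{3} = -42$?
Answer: $\frac{182903603}{14787234} \approx 12.369$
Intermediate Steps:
$K{\left(V \right)} = 126$ ($K{\left(V \right)} = \left(-3\right) \left(-42\right) = 126$)
$v{\left(t \right)} = -7 + t^{2}$ ($v{\left(t \right)} = -7 + t t = -7 + t^{2}$)
$s = \frac{746011}{2112462}$ ($s = \frac{1}{2112462 \cdot \frac{1}{746011}} = \frac{1}{\frac{2112462}{746011}} = \frac{746011}{2112462} \approx 0.35315$)
$s + n{\left(\frac{v{\left(-39 \right)}}{K{\left(-23 \right)}} \right)} = \frac{746011}{2112462} + \frac{-7 + \left(-39\right)^{2}}{126} = \frac{746011}{2112462} + \left(-7 + 1521\right) \frac{1}{126} = \frac{746011}{2112462} + 1514 \cdot \frac{1}{126} = \frac{746011}{2112462} + \frac{757}{63} = \frac{182903603}{14787234}$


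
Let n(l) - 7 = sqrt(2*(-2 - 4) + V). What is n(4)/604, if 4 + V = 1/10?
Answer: 7/604 + I*sqrt(1590)/6040 ≈ 0.011589 + 0.0066018*I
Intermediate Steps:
V = -39/10 (V = -4 + 1/10 = -39/10 ≈ -3.9000)
n(l) = 7 + I*sqrt(1590)/10 (n(l) = 7 + sqrt(2*(-2 - 4) - 39/10) = 7 + sqrt(2*(-6) - 39/10) = 7 + sqrt(-12 - 39/10) = 7 + sqrt(-159/10) = 7 + I*sqrt(1590)/10)
n(4)/604 = (7 + I*sqrt(1590)/10)/604 = (7 + I*sqrt(1590)/10)*(1/604) = 7/604 + I*sqrt(1590)/6040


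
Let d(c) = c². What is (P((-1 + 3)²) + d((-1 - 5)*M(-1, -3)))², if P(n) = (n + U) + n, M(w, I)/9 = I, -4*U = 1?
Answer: 11026470049/16 ≈ 6.8915e+8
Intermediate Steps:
U = -¼ (U = -¼*1 = -¼ ≈ -0.25000)
M(w, I) = 9*I
P(n) = -¼ + 2*n (P(n) = (n - ¼) + n = (-¼ + n) + n = -¼ + 2*n)
(P((-1 + 3)²) + d((-1 - 5)*M(-1, -3)))² = ((-¼ + 2*(-1 + 3)²) + ((-1 - 5)*(9*(-3)))²)² = ((-¼ + 2*2²) + (-6*(-27))²)² = ((-¼ + 2*4) + 162²)² = ((-¼ + 8) + 26244)² = (31/4 + 26244)² = (105007/4)² = 11026470049/16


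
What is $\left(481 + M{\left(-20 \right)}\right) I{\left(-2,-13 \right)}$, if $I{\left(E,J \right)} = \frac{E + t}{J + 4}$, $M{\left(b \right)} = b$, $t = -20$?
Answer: $\frac{10142}{9} \approx 1126.9$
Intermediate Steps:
$I{\left(E,J \right)} = \frac{-20 + E}{4 + J}$ ($I{\left(E,J \right)} = \frac{E - 20}{J + 4} = \frac{-20 + E}{4 + J}$)
$\left(481 + M{\left(-20 \right)}\right) I{\left(-2,-13 \right)} = \left(481 - 20\right) \frac{-20 - 2}{4 - 13} = 461 \frac{1}{-9} \left(-22\right) = 461 \left(\left(- \frac{1}{9}\right) \left(-22\right)\right) = 461 \cdot \frac{22}{9} = \frac{10142}{9}$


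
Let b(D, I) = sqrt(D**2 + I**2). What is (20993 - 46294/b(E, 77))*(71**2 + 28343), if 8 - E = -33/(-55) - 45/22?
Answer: 700830312 - 170002678560*sqrt(72820421)/72820421 ≈ 6.8091e+8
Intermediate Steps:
E = 1039/110 (E = 8 - (-33/(-55) - 45/22) = 8 - (-33*(-1/55) - 45*1/22) = 8 - (3/5 - 45/22) = 8 - 1*(-159/110) = 8 + 159/110 = 1039/110 ≈ 9.4454)
(20993 - 46294/b(E, 77))*(71**2 + 28343) = (20993 - 46294/sqrt((1039/110)**2 + 77**2))*(71**2 + 28343) = (20993 - 46294/sqrt(1079521/12100 + 5929))*(5041 + 28343) = (20993 - 46294*110*sqrt(72820421)/72820421)*33384 = (20993 - 5092340*sqrt(72820421)/72820421)*33384 = 700830312 - 170002678560*sqrt(72820421)/72820421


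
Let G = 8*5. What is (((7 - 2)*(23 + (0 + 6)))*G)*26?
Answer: 150800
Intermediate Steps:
G = 40
(((7 - 2)*(23 + (0 + 6)))*G)*26 = (((7 - 2)*(23 + (0 + 6)))*40)*26 = ((5*(23 + 6))*40)*26 = ((5*29)*40)*26 = (145*40)*26 = 5800*26 = 150800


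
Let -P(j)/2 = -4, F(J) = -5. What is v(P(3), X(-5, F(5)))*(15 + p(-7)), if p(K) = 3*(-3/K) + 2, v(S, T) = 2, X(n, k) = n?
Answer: 256/7 ≈ 36.571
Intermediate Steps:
P(j) = 8 (P(j) = -2*(-4) = 8)
p(K) = 2 - 9/K (p(K) = -9/K + 2 = 2 - 9/K)
v(P(3), X(-5, F(5)))*(15 + p(-7)) = 2*(15 + (2 - 9/(-7))) = 2*(15 + (2 - 9*(-1/7))) = 2*(15 + (2 + 9/7)) = 2*(15 + 23/7) = 2*(128/7) = 256/7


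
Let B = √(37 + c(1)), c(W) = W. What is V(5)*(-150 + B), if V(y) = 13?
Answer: -1950 + 13*√38 ≈ -1869.9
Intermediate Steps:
B = √38 (B = √(37 + 1) = √38 ≈ 6.1644)
V(5)*(-150 + B) = 13*(-150 + √38) = -1950 + 13*√38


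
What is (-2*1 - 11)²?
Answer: 169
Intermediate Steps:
(-2*1 - 11)² = (-2 - 11)² = (-13)² = 169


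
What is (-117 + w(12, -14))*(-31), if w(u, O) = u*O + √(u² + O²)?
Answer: 8835 - 62*√85 ≈ 8263.4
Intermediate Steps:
w(u, O) = √(O² + u²) + O*u (w(u, O) = O*u + √(O² + u²) = √(O² + u²) + O*u)
(-117 + w(12, -14))*(-31) = (-117 + (√((-14)² + 12²) - 14*12))*(-31) = (-117 + (√(196 + 144) - 168))*(-31) = (-117 + (√340 - 168))*(-31) = (-117 + (2*√85 - 168))*(-31) = (-117 + (-168 + 2*√85))*(-31) = (-285 + 2*√85)*(-31) = 8835 - 62*√85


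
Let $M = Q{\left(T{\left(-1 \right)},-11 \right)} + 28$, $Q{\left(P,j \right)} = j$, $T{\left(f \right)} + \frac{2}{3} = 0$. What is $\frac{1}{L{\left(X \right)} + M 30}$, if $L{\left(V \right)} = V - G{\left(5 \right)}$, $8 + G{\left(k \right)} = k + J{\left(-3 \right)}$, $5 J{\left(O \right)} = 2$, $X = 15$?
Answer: $\frac{5}{2638} \approx 0.0018954$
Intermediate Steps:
$J{\left(O \right)} = \frac{2}{5}$ ($J{\left(O \right)} = \frac{1}{5} \cdot 2 = \frac{2}{5}$)
$T{\left(f \right)} = - \frac{2}{3}$ ($T{\left(f \right)} = - \frac{2}{3} + 0 = - \frac{2}{3}$)
$G{\left(k \right)} = - \frac{38}{5} + k$ ($G{\left(k \right)} = -8 + \left(k + \frac{2}{5}\right) = -8 + \left(\frac{2}{5} + k\right) = - \frac{38}{5} + k$)
$M = 17$ ($M = -11 + 28 = 17$)
$L{\left(V \right)} = \frac{13}{5} + V$ ($L{\left(V \right)} = V - \left(- \frac{38}{5} + 5\right) = V - - \frac{13}{5} = V + \frac{13}{5} = \frac{13}{5} + V$)
$\frac{1}{L{\left(X \right)} + M 30} = \frac{1}{\left(\frac{13}{5} + 15\right) + 17 \cdot 30} = \frac{1}{\frac{88}{5} + 510} = \frac{1}{\frac{2638}{5}} = \frac{5}{2638}$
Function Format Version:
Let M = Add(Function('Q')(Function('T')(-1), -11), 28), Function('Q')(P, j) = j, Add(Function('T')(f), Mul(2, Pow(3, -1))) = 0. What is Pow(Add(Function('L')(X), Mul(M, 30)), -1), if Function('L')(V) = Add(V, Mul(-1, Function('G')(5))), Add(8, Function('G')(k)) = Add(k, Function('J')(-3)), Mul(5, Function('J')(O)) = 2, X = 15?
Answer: Rational(5, 2638) ≈ 0.0018954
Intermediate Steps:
Function('J')(O) = Rational(2, 5) (Function('J')(O) = Mul(Rational(1, 5), 2) = Rational(2, 5))
Function('T')(f) = Rational(-2, 3) (Function('T')(f) = Add(Rational(-2, 3), 0) = Rational(-2, 3))
Function('G')(k) = Add(Rational(-38, 5), k) (Function('G')(k) = Add(-8, Add(k, Rational(2, 5))) = Add(-8, Add(Rational(2, 5), k)) = Add(Rational(-38, 5), k))
M = 17 (M = Add(-11, 28) = 17)
Function('L')(V) = Add(Rational(13, 5), V) (Function('L')(V) = Add(V, Mul(-1, Add(Rational(-38, 5), 5))) = Add(V, Mul(-1, Rational(-13, 5))) = Add(V, Rational(13, 5)) = Add(Rational(13, 5), V))
Pow(Add(Function('L')(X), Mul(M, 30)), -1) = Pow(Add(Add(Rational(13, 5), 15), Mul(17, 30)), -1) = Pow(Add(Rational(88, 5), 510), -1) = Pow(Rational(2638, 5), -1) = Rational(5, 2638)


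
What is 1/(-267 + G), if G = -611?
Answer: -1/878 ≈ -0.0011390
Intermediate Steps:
1/(-267 + G) = 1/(-267 - 611) = 1/(-878) = -1/878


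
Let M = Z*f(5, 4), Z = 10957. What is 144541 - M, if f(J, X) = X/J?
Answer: 678877/5 ≈ 1.3578e+5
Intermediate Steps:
M = 43828/5 (M = 10957*(4/5) = 10957*(4*(⅕)) = 10957*(⅘) = 43828/5 ≈ 8765.6)
144541 - M = 144541 - 1*43828/5 = 144541 - 43828/5 = 678877/5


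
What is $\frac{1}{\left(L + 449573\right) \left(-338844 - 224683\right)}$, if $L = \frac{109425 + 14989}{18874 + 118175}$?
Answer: $- \frac{137049}{34720957874349757} \approx -3.9472 \cdot 10^{-12}$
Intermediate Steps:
$L = \frac{124414}{137049} \approx 0.90781$
$\frac{1}{\left(L + 449573\right) \left(-338844 - 224683\right)} = \frac{1}{\left(\frac{124414}{137049} + 449573\right) \left(-338844 - 224683\right)} = \frac{1}{\frac{61613654491}{137049} \left(-563527\right)} = \frac{1}{- \frac{34720957874349757}{137049}} = - \frac{137049}{34720957874349757}$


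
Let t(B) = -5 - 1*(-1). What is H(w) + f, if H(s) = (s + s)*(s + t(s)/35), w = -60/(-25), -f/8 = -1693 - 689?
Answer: 667344/35 ≈ 19067.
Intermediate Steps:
t(B) = -4 (t(B) = -5 + 1 = -4)
f = 19056 (f = -8*(-1693 - 689) = -8*(-2382) = 19056)
w = 12/5 (w = -60*(-1/25) = 12/5 ≈ 2.4000)
H(s) = 2*s*(-4/35 + s) (H(s) = (s + s)*(s - 4/35) = (2*s)*(s - 4*1/35) = (2*s)*(s - 4/35) = (2*s)*(-4/35 + s) = 2*s*(-4/35 + s))
H(w) + f = (2/35)*(12/5)*(-4 + 35*(12/5)) + 19056 = (2/35)*(12/5)*(-4 + 84) + 19056 = (2/35)*(12/5)*80 + 19056 = 384/35 + 19056 = 667344/35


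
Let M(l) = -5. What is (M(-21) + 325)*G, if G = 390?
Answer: 124800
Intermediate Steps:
(M(-21) + 325)*G = (-5 + 325)*390 = 320*390 = 124800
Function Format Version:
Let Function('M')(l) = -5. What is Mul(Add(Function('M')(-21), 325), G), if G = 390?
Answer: 124800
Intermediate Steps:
Mul(Add(Function('M')(-21), 325), G) = Mul(Add(-5, 325), 390) = Mul(320, 390) = 124800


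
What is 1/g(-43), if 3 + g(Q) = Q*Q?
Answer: 1/1846 ≈ 0.00054171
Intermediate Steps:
g(Q) = -3 + Q² (g(Q) = -3 + Q*Q = -3 + Q²)
1/g(-43) = 1/(-3 + (-43)²) = 1/(-3 + 1849) = 1/1846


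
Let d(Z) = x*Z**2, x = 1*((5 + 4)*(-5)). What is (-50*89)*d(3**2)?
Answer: 16220250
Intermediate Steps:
x = -45 (x = 1*(9*(-5)) = 1*(-45) = -45)
d(Z) = -45*Z**2
(-50*89)*d(3**2) = (-50*89)*(-45*(3**2)**2) = -(-200250)*9**2 = -(-200250)*81 = -4450*(-3645) = 16220250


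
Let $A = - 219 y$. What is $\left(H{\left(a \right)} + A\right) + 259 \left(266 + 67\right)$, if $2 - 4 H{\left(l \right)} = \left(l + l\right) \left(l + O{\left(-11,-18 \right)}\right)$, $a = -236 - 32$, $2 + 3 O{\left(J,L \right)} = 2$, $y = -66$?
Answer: $\frac{129579}{2} \approx 64790.0$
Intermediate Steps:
$O{\left(J,L \right)} = 0$ ($O{\left(J,L \right)} = - \frac{2}{3} + \frac{1}{3} \cdot 2 = - \frac{2}{3} + \frac{2}{3} = 0$)
$a = -268$ ($a = -236 - 32 = -268$)
$A = 14454$ ($A = \left(-219\right) \left(-66\right) = 14454$)
$H{\left(l \right)} = \frac{1}{2} - \frac{l^{2}}{2}$ ($H{\left(l \right)} = \frac{1}{2} - \frac{\left(l + l\right) \left(l + 0\right)}{4} = \frac{1}{2} - \frac{2 l l}{4} = \frac{1}{2} - \frac{2 l^{2}}{4} = \frac{1}{2} - \frac{l^{2}}{2}$)
$\left(H{\left(a \right)} + A\right) + 259 \left(266 + 67\right) = \left(\left(\frac{1}{2} - \frac{\left(-268\right)^{2}}{2}\right) + 14454\right) + 259 \left(266 + 67\right) = \left(\left(\frac{1}{2} - 35912\right) + 14454\right) + 259 \cdot 333 = \left(\left(\frac{1}{2} - 35912\right) + 14454\right) + 86247 = \left(- \frac{71823}{2} + 14454\right) + 86247 = - \frac{42915}{2} + 86247 = \frac{129579}{2}$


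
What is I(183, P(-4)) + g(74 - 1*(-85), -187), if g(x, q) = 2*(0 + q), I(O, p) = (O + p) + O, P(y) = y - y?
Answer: -8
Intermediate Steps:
P(y) = 0
I(O, p) = p + 2*O
g(x, q) = 2*q
I(183, P(-4)) + g(74 - 1*(-85), -187) = (0 + 2*183) + 2*(-187) = (0 + 366) - 374 = 366 - 374 = -8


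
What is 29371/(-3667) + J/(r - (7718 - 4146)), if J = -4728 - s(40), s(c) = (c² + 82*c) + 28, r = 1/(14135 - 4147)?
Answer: -694945034629/130828054045 ≈ -5.3119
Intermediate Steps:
r = 1/9988 ≈ 0.00010012
s(c) = 28 + c² + 82*c
J = -9636 (J = -4728 - (28 + 40² + 82*40) = -4728 - (28 + 1600 + 3280) = -4728 - 1*4908 = -4728 - 4908 = -9636)
29371/(-3667) + J/(r - (7718 - 4146)) = 29371/(-3667) - 9636/(1/9988 - (7718 - 4146)) = 29371*(-1/3667) - 9636/(1/9988 - 1*3572) = -29371/3667 - 9636/(1/9988 - 3572) = -29371/3667 - 9636/(-35677135/9988) = -29371/3667 - 9636*(-9988/35677135) = -29371/3667 + 96244368/35677135 = -694945034629/130828054045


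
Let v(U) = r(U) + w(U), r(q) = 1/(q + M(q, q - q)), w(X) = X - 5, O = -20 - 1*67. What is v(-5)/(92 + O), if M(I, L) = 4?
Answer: -11/5 ≈ -2.2000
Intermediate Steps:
O = -87 (O = -20 - 67 = -87)
w(X) = -5 + X
r(q) = 1/(4 + q) (r(q) = 1/(q + 4) = 1/(4 + q))
v(U) = -5 + U + 1/(4 + U) (v(U) = 1/(4 + U) + (-5 + U) = -5 + U + 1/(4 + U))
v(-5)/(92 + O) = ((-19 + (-5)**2 - 1*(-5))/(4 - 5))/(92 - 87) = ((-19 + 25 + 5)/(-1))/5 = -1*11*(1/5) = -11*1/5 = -11/5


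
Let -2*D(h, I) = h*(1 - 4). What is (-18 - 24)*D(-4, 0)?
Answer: 252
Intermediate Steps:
D(h, I) = 3*h/2 (D(h, I) = -h*(1 - 4)/2 = -h*(-3)/2 = -(-3)*h/2 = 3*h/2)
(-18 - 24)*D(-4, 0) = (-18 - 24)*((3/2)*(-4)) = -42*(-6) = 252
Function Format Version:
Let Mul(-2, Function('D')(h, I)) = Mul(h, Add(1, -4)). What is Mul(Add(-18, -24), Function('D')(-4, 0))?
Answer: 252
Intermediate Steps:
Function('D')(h, I) = Mul(Rational(3, 2), h) (Function('D')(h, I) = Mul(Rational(-1, 2), Mul(h, Add(1, -4))) = Mul(Rational(-1, 2), Mul(h, -3)) = Mul(Rational(-1, 2), Mul(-3, h)) = Mul(Rational(3, 2), h))
Mul(Add(-18, -24), Function('D')(-4, 0)) = Mul(Add(-18, -24), Mul(Rational(3, 2), -4)) = Mul(-42, -6) = 252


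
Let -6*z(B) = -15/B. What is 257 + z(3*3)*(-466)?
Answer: 1148/9 ≈ 127.56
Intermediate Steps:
z(B) = 5/(2*B) (z(B) = -(-5)/(2*B) = 5/(2*B))
257 + z(3*3)*(-466) = 257 + (5/(2*((3*3))))*(-466) = 257 + ((5/2)/9)*(-466) = 257 + ((5/2)*(1/9))*(-466) = 257 + (5/18)*(-466) = 257 - 1165/9 = 1148/9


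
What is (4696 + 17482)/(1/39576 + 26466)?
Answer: 877716528/1047418417 ≈ 0.83798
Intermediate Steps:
(4696 + 17482)/(1/39576 + 26466) = 22178/(1/39576 + 26466) = 22178/(1047418417/39576) = 22178*(39576/1047418417) = 877716528/1047418417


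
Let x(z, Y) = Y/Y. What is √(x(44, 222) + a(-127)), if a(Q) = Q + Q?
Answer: I*√253 ≈ 15.906*I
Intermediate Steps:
x(z, Y) = 1
a(Q) = 2*Q
√(x(44, 222) + a(-127)) = √(1 + 2*(-127)) = √(1 - 254) = √(-253) = I*√253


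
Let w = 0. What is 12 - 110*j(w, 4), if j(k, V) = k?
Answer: 12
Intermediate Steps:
12 - 110*j(w, 4) = 12 - 110*0 = 12 + 0 = 12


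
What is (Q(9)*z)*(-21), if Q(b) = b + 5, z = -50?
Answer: 14700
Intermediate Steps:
Q(b) = 5 + b
(Q(9)*z)*(-21) = ((5 + 9)*(-50))*(-21) = (14*(-50))*(-21) = -700*(-21) = 14700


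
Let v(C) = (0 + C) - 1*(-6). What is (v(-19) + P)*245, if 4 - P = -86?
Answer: 18865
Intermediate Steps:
P = 90 (P = 4 - 1*(-86) = 4 + 86 = 90)
v(C) = 6 + C (v(C) = C + 6 = 6 + C)
(v(-19) + P)*245 = ((6 - 19) + 90)*245 = (-13 + 90)*245 = 77*245 = 18865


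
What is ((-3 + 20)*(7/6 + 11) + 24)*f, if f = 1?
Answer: 1385/6 ≈ 230.83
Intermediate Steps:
((-3 + 20)*(7/6 + 11) + 24)*f = ((-3 + 20)*(7/6 + 11) + 24)*1 = (17*(7*(1/6) + 11) + 24)*1 = (17*(7/6 + 11) + 24)*1 = (17*(73/6) + 24)*1 = (1241/6 + 24)*1 = (1385/6)*1 = 1385/6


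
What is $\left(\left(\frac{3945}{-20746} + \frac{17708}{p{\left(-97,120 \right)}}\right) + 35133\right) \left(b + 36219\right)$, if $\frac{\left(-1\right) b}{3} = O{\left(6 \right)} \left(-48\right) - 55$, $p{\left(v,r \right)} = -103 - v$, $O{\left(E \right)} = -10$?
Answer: $\frac{11664952120640}{10373} \approx 1.1245 \cdot 10^{9}$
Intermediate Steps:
$b = -1275$ ($b = - 3 \left(\left(-10\right) \left(-48\right) - 55\right) = - 3 \left(480 - 55\right) = \left(-3\right) 425 = -1275$)
$\left(\left(\frac{3945}{-20746} + \frac{17708}{p{\left(-97,120 \right)}}\right) + 35133\right) \left(b + 36219\right) = \left(\left(\frac{3945}{-20746} + \frac{17708}{-103 - -97}\right) + 35133\right) \left(-1275 + 36219\right) = \left(\left(3945 \left(- \frac{1}{20746}\right) + \frac{17708}{-103 + 97}\right) + 35133\right) 34944 = \left(\left(- \frac{3945}{20746} + \frac{17708}{-6}\right) + 35133\right) 34944 = \left(\left(- \frac{3945}{20746} + 17708 \left(- \frac{1}{6}\right)\right) + 35133\right) 34944 = \left(\left(- \frac{3945}{20746} - \frac{8854}{3}\right) + 35133\right) 34944 = \left(- \frac{183696919}{62238} + 35133\right) 34944 = \frac{2002910735}{62238} \cdot 34944 = \frac{11664952120640}{10373}$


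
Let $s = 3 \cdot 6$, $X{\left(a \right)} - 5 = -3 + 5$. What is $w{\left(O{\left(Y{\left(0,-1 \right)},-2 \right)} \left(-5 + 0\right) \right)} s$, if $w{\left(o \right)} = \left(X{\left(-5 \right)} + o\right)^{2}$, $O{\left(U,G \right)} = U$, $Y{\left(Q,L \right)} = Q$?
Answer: $882$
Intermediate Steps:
$X{\left(a \right)} = 7$ ($X{\left(a \right)} = 5 + \left(-3 + 5\right) = 5 + 2 = 7$)
$w{\left(o \right)} = \left(7 + o\right)^{2}$
$s = 18$
$w{\left(O{\left(Y{\left(0,-1 \right)},-2 \right)} \left(-5 + 0\right) \right)} s = \left(7 + 0 \left(-5 + 0\right)\right)^{2} \cdot 18 = \left(7 + 0 \left(-5\right)\right)^{2} \cdot 18 = \left(7 + 0\right)^{2} \cdot 18 = 7^{2} \cdot 18 = 49 \cdot 18 = 882$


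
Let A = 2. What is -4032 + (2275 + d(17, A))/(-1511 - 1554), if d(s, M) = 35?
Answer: -2472078/613 ≈ -4032.8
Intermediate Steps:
-4032 + (2275 + d(17, A))/(-1511 - 1554) = -4032 + (2275 + 35)/(-1511 - 1554) = -4032 + 2310/(-3065) = -4032 + 2310*(-1/3065) = -4032 - 462/613 = -2472078/613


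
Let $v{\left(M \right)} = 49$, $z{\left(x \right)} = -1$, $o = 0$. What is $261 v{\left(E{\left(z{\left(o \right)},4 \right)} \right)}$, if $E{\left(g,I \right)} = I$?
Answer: $12789$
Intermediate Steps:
$261 v{\left(E{\left(z{\left(o \right)},4 \right)} \right)} = 261 \cdot 49 = 12789$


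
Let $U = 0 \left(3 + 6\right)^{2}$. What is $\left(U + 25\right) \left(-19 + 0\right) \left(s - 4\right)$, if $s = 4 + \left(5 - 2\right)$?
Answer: $-1425$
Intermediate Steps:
$U = 0$ ($U = 0 \cdot 9^{2} = 0 \cdot 81 = 0$)
$s = 7$ ($s = 4 + \left(5 - 2\right) = 4 + 3 = 7$)
$\left(U + 25\right) \left(-19 + 0\right) \left(s - 4\right) = \left(0 + 25\right) \left(-19 + 0\right) \left(7 - 4\right) = 25 \left(\left(-19\right) 3\right) = 25 \left(-57\right) = -1425$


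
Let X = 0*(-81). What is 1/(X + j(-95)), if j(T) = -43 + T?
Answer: -1/138 ≈ -0.0072464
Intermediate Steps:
X = 0
1/(X + j(-95)) = 1/(0 + (-43 - 95)) = 1/(0 - 138) = 1/(-138) = -1/138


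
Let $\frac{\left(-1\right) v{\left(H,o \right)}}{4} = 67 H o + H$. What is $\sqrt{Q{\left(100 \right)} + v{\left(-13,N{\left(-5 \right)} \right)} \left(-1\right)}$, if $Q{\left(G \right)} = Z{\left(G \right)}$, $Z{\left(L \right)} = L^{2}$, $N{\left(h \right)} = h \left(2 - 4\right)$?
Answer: $14 i \sqrt{127} \approx 157.77 i$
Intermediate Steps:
$N{\left(h \right)} = - 2 h$ ($N{\left(h \right)} = h \left(-2\right) = - 2 h$)
$v{\left(H,o \right)} = - 4 H - 268 H o$ ($v{\left(H,o \right)} = - 4 \left(67 H o + H\right) = - 4 \left(H + 67 H o\right) = - 4 H - 268 H o$)
$Q{\left(G \right)} = G^{2}$
$\sqrt{Q{\left(100 \right)} + v{\left(-13,N{\left(-5 \right)} \right)} \left(-1\right)} = \sqrt{100^{2} + \left(-4\right) \left(-13\right) \left(1 + 67 \left(\left(-2\right) \left(-5\right)\right)\right) \left(-1\right)} = \sqrt{10000 + \left(-4\right) \left(-13\right) \left(1 + 67 \cdot 10\right) \left(-1\right)} = \sqrt{10000 + \left(-4\right) \left(-13\right) \left(1 + 670\right) \left(-1\right)} = \sqrt{10000 + \left(-4\right) \left(-13\right) 671 \left(-1\right)} = \sqrt{10000 + 34892 \left(-1\right)} = \sqrt{10000 - 34892} = \sqrt{-24892} = 14 i \sqrt{127}$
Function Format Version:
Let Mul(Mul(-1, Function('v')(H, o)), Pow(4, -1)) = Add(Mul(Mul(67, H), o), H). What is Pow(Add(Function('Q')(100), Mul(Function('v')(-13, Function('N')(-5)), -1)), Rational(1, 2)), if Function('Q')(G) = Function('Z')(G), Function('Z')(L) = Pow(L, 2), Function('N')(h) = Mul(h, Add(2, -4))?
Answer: Mul(14, I, Pow(127, Rational(1, 2))) ≈ Mul(157.77, I)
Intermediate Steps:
Function('N')(h) = Mul(-2, h) (Function('N')(h) = Mul(h, -2) = Mul(-2, h))
Function('v')(H, o) = Add(Mul(-4, H), Mul(-268, H, o)) (Function('v')(H, o) = Mul(-4, Add(Mul(Mul(67, H), o), H)) = Mul(-4, Add(Mul(67, H, o), H)) = Mul(-4, Add(H, Mul(67, H, o))) = Add(Mul(-4, H), Mul(-268, H, o)))
Function('Q')(G) = Pow(G, 2)
Pow(Add(Function('Q')(100), Mul(Function('v')(-13, Function('N')(-5)), -1)), Rational(1, 2)) = Pow(Add(Pow(100, 2), Mul(Mul(-4, -13, Add(1, Mul(67, Mul(-2, -5)))), -1)), Rational(1, 2)) = Pow(Add(10000, Mul(Mul(-4, -13, Add(1, Mul(67, 10))), -1)), Rational(1, 2)) = Pow(Add(10000, Mul(Mul(-4, -13, Add(1, 670)), -1)), Rational(1, 2)) = Pow(Add(10000, Mul(Mul(-4, -13, 671), -1)), Rational(1, 2)) = Pow(Add(10000, Mul(34892, -1)), Rational(1, 2)) = Pow(Add(10000, -34892), Rational(1, 2)) = Pow(-24892, Rational(1, 2)) = Mul(14, I, Pow(127, Rational(1, 2)))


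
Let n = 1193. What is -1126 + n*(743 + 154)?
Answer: 1068995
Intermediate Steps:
-1126 + n*(743 + 154) = -1126 + 1193*(743 + 154) = -1126 + 1193*897 = -1126 + 1070121 = 1068995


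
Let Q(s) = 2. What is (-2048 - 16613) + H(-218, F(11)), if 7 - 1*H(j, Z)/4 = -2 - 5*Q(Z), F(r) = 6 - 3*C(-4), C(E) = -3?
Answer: -18585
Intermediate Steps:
F(r) = 15 (F(r) = 6 - 3*(-3) = 6 + 9 = 15)
H(j, Z) = 76 (H(j, Z) = 28 - 4*(-2 - 5*2) = 28 - 4*(-2 - 10) = 28 - 4*(-12) = 28 + 48 = 76)
(-2048 - 16613) + H(-218, F(11)) = (-2048 - 16613) + 76 = -18661 + 76 = -18585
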